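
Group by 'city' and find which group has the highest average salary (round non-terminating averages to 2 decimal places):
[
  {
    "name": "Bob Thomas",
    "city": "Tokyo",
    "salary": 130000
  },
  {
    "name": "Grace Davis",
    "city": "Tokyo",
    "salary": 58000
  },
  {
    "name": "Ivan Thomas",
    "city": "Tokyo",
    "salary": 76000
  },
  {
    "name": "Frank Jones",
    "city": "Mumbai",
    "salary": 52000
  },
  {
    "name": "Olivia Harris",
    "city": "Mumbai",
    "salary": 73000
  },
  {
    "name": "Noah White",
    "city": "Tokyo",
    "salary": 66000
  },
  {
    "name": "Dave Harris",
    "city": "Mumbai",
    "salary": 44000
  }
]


Group by: city

Groups:
  Mumbai: 3 people, avg salary = 169000/3 ≈ $56333.33
  Tokyo: 4 people, avg salary = 330000/4 = $82500

Highest average salary: Tokyo ($82500)

Tokyo ($82500)


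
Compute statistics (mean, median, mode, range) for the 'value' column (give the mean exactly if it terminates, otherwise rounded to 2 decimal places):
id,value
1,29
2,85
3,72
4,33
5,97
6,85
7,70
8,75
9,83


Data: [29, 85, 72, 33, 97, 85, 70, 75, 83]
Count: 9
Sum: 629
Mean: 629/9 ≈ 69.89 (rounded to 2 decimal places)
Sorted: [29, 33, 70, 72, 75, 83, 85, 85, 97]
Median: 75.0
Mode: 85 (2 times)
Range: 97 - 29 = 68
Min: 29, Max: 97

mean≈69.89, median=75.0, mode=85, range=68


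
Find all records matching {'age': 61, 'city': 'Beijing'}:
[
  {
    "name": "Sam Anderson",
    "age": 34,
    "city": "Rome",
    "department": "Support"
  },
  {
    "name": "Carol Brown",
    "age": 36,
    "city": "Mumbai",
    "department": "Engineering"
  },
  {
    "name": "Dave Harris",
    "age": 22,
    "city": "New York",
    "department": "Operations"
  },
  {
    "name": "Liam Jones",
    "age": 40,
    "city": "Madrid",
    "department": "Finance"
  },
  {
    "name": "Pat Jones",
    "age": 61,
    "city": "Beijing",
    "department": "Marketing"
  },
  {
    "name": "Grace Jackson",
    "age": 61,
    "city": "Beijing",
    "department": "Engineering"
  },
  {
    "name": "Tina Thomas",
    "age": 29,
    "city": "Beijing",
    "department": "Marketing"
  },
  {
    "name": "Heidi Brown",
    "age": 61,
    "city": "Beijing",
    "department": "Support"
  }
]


Search criteria: {'age': 61, 'city': 'Beijing'}

Checking 8 records:
  Sam Anderson: {age: 34, city: Rome}
  Carol Brown: {age: 36, city: Mumbai}
  Dave Harris: {age: 22, city: New York}
  Liam Jones: {age: 40, city: Madrid}
  Pat Jones: {age: 61, city: Beijing} <-- MATCH
  Grace Jackson: {age: 61, city: Beijing} <-- MATCH
  Tina Thomas: {age: 29, city: Beijing}
  Heidi Brown: {age: 61, city: Beijing} <-- MATCH

Matches: ["Pat Jones", "Grace Jackson", "Heidi Brown"]

["Pat Jones", "Grace Jackson", "Heidi Brown"]


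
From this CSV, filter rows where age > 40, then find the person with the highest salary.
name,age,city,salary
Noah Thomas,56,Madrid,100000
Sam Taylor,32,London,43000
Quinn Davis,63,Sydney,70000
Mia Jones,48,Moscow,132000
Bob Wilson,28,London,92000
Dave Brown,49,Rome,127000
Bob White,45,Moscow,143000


Filter: age > 40
Sort by: salary (descending)

Filtered records (5):
  Bob White, age 45, salary $143000
  Mia Jones, age 48, salary $132000
  Dave Brown, age 49, salary $127000
  Noah Thomas, age 56, salary $100000
  Quinn Davis, age 63, salary $70000

Highest salary: Bob White ($143000)

Bob White


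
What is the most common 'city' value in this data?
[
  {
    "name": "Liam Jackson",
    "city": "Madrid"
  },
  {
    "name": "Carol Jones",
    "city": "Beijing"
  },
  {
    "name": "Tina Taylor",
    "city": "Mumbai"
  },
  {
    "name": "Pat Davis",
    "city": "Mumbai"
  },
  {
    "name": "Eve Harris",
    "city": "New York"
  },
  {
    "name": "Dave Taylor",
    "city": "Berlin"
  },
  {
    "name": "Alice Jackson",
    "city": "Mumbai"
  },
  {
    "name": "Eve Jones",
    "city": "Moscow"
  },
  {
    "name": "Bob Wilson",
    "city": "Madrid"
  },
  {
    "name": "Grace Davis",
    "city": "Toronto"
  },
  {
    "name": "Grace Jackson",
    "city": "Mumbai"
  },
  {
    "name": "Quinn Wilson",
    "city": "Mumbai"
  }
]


Counting 'city' values across 12 records:

  Mumbai: 5 #####
  Madrid: 2 ##
  Beijing: 1 #
  New York: 1 #
  Berlin: 1 #
  Moscow: 1 #
  Toronto: 1 #

Most common: Mumbai (5 times)

Mumbai (5 times)


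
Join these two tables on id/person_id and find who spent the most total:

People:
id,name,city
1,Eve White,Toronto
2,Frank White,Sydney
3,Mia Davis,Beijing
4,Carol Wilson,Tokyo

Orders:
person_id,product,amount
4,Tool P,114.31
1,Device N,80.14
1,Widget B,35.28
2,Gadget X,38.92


Join on: people.id = orders.person_id

Joined rows:
  Carol Wilson (Tokyo) bought Tool P for $114.31
  Eve White (Toronto) bought Device N for $80.14
  Eve White (Toronto) bought Widget B for $35.28
  Frank White (Sydney) bought Gadget X for $38.92

Total per person:
  Eve White: $115.42
  Carol Wilson: $114.31
  Frank White: $38.92

Top spender: Eve White ($115.42)

Eve White ($115.42)


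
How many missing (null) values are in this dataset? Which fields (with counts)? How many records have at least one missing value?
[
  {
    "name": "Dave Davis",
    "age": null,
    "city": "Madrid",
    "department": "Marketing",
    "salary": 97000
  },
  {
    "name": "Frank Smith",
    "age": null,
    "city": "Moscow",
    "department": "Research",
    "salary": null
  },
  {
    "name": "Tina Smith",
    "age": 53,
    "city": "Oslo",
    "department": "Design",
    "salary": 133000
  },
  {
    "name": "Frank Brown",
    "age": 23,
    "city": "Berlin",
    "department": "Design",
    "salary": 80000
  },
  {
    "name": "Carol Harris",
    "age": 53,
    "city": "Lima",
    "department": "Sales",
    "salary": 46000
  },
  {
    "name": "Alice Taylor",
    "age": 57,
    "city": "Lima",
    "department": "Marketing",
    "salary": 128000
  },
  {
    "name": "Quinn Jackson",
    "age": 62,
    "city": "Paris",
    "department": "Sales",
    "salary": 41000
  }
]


Checking for missing (null) values in 7 records:

  Dave Davis: age
  Frank Smith: age, salary
  Tina Smith: complete
  Frank Brown: complete
  Carol Harris: complete
  Alice Taylor: complete
  Quinn Jackson: complete

Per field:
  name: 0 missing
  age: 2 missing
  city: 0 missing
  department: 0 missing
  salary: 1 missing

Total missing values: 3
Records with any missing: 2

3 missing values (age: 2, salary: 1); 2 incomplete records


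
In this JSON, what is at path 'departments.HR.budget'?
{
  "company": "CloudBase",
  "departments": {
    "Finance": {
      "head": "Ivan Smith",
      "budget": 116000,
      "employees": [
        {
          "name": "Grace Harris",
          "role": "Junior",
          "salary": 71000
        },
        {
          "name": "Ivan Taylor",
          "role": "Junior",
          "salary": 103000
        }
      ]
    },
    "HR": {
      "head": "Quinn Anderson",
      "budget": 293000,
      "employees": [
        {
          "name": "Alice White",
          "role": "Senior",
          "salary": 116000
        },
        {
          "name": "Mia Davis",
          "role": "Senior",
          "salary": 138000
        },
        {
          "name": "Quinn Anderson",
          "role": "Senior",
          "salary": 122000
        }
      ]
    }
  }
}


Path: departments.HR.budget

Navigate:
  -> departments
  -> HR
  -> budget = 293000

293000


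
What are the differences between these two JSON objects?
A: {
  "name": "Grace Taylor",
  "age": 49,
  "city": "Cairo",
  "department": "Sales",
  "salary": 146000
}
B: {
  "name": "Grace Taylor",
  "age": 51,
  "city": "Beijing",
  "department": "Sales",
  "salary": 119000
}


Comparing each field (in key order):
  name: same
  age: DIFFERENT
  city: DIFFERENT
  department: same
  salary: DIFFERENT
Differences:
  age: 49 -> 51
  city: Cairo -> Beijing
  salary: 146000 -> 119000

3 field(s) changed

3 changes: age, city, salary


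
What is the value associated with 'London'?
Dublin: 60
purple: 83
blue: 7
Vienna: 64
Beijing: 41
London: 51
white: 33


Looking up key 'London'
Value: 51

51


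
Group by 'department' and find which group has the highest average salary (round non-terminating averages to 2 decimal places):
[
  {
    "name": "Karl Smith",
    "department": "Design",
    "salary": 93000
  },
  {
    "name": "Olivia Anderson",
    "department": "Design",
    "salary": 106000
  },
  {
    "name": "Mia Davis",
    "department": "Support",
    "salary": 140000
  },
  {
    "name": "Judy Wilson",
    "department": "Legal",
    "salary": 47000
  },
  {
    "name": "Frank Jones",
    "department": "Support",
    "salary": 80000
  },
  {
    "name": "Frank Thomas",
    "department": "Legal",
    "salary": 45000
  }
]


Group by: department

Groups:
  Design: 2 people, avg salary = 199000/2 = $99500
  Legal: 2 people, avg salary = 92000/2 = $46000
  Support: 2 people, avg salary = 220000/2 = $110000

Highest average salary: Support ($110000)

Support ($110000)


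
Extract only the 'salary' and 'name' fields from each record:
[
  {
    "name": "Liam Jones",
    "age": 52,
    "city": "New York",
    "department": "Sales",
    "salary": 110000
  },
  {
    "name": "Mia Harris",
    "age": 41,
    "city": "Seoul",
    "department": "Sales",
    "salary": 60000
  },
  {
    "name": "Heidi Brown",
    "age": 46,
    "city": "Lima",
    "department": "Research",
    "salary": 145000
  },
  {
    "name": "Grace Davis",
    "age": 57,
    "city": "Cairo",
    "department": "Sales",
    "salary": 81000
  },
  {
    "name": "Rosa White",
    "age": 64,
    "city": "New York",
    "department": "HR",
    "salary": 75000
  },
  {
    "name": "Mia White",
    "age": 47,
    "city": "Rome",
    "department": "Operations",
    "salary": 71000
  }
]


Original: 6 records with fields: name, age, city, department, salary
Keep: ['salary', 'name']
Drop: ['age', 'city', 'department']
Result: 6 records, 2 fields each

[
  {
    "salary": 110000,
    "name": "Liam Jones"
  },
  {
    "salary": 60000,
    "name": "Mia Harris"
  },
  {
    "salary": 145000,
    "name": "Heidi Brown"
  },
  {
    "salary": 81000,
    "name": "Grace Davis"
  },
  {
    "salary": 75000,
    "name": "Rosa White"
  },
  {
    "salary": 71000,
    "name": "Mia White"
  }
]


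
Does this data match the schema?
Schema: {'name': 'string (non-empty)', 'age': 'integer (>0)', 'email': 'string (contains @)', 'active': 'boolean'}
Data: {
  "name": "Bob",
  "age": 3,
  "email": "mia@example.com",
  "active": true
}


Validating each field against schema:
  name: OK (non-empty string)
  age: OK (positive integer)
  email: OK (string with @)
  active: OK (boolean)

Result: VALID

VALID


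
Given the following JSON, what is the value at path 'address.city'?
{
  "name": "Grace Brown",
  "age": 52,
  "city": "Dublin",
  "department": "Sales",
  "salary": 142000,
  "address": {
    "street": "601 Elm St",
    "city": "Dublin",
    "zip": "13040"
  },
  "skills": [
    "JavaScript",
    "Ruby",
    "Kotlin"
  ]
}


Query: address.city
Path: address -> city
Value: Dublin

Dublin


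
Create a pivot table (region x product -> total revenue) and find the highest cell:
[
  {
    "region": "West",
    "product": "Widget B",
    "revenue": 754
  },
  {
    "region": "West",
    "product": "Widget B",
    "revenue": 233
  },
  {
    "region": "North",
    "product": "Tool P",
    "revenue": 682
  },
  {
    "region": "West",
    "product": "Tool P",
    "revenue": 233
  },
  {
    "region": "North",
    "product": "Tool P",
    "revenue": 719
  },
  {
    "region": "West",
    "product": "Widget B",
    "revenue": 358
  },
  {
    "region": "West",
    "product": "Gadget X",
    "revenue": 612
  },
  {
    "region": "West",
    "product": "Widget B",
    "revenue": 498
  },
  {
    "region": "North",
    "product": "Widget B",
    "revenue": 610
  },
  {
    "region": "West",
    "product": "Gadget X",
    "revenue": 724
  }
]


Pivot: region (rows) x product (columns) -> total revenue

     Gadget X      Tool P        Widget B    
North            0          1401           610  
West          1336           233          1843  

Highest: West / Widget B = $1843

West / Widget B = $1843


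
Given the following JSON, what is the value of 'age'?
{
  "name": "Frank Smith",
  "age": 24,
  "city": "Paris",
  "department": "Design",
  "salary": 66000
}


Looking up field 'age'
Value: 24

24


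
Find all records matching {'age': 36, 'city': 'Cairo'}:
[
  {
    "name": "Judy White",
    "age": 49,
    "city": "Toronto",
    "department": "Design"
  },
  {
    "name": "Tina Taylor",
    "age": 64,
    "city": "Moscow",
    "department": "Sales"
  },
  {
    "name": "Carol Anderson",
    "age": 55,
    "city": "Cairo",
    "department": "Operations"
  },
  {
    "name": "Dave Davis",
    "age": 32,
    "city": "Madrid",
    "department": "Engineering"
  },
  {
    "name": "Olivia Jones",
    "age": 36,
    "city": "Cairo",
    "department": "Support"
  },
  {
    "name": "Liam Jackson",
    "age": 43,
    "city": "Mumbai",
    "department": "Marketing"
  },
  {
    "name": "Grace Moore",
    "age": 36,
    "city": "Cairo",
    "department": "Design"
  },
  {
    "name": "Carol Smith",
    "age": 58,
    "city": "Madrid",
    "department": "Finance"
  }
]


Search criteria: {'age': 36, 'city': 'Cairo'}

Checking 8 records:
  Judy White: {age: 49, city: Toronto}
  Tina Taylor: {age: 64, city: Moscow}
  Carol Anderson: {age: 55, city: Cairo}
  Dave Davis: {age: 32, city: Madrid}
  Olivia Jones: {age: 36, city: Cairo} <-- MATCH
  Liam Jackson: {age: 43, city: Mumbai}
  Grace Moore: {age: 36, city: Cairo} <-- MATCH
  Carol Smith: {age: 58, city: Madrid}

Matches: ["Olivia Jones", "Grace Moore"]

["Olivia Jones", "Grace Moore"]


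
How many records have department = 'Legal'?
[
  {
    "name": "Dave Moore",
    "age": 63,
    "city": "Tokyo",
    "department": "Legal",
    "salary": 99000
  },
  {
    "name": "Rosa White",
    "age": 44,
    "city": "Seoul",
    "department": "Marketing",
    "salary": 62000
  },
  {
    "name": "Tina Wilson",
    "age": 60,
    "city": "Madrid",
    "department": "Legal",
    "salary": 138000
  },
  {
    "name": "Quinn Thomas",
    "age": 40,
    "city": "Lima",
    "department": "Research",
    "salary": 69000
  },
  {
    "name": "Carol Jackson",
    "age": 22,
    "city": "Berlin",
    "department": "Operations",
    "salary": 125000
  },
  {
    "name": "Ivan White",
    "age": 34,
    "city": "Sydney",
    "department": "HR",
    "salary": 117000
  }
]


Data: 6 records
Condition: department = 'Legal'

Checking each record:
  Dave Moore: Legal MATCH
  Rosa White: Marketing
  Tina Wilson: Legal MATCH
  Quinn Thomas: Research
  Carol Jackson: Operations
  Ivan White: HR

Count: 2

2


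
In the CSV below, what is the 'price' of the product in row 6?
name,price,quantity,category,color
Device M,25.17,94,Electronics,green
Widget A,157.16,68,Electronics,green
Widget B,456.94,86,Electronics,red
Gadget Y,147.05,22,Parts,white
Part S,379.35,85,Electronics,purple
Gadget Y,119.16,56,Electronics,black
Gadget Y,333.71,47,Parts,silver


Query: Row 6 ('Gadget Y'), column 'price'
Value: 119.16

119.16


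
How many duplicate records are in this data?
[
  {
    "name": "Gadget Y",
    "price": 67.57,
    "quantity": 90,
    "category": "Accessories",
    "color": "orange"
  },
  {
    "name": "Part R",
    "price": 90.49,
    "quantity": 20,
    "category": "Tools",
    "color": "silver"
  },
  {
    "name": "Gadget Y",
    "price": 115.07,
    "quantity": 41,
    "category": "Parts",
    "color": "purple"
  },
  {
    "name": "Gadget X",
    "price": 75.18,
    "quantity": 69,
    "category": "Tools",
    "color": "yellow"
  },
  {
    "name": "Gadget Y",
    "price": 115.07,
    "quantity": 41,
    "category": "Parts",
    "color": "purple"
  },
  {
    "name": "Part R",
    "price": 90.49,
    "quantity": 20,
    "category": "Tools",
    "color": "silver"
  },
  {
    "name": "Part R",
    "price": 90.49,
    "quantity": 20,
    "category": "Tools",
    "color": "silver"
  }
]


Checking 7 records for duplicates:

  Row 1: Gadget Y ($67.57, qty 90)
  Row 2: Part R ($90.49, qty 20)
  Row 3: Gadget Y ($115.07, qty 41)
  Row 4: Gadget X ($75.18, qty 69)
  Row 5: Gadget Y ($115.07, qty 41) <-- DUPLICATE
  Row 6: Part R ($90.49, qty 20) <-- DUPLICATE
  Row 7: Part R ($90.49, qty 20) <-- DUPLICATE

Duplicates found: 3
Unique records: 4

3 duplicates, 4 unique


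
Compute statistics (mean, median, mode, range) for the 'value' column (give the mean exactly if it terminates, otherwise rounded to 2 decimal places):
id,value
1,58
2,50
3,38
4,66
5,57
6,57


Data: [58, 50, 38, 66, 57, 57]
Count: 6
Sum: 326
Mean: 326/6 ≈ 54.33 (rounded to 2 decimal places)
Sorted: [38, 50, 57, 57, 58, 66]
Median: 57.0
Mode: 57 (2 times)
Range: 66 - 38 = 28
Min: 38, Max: 66

mean≈54.33, median=57.0, mode=57, range=28


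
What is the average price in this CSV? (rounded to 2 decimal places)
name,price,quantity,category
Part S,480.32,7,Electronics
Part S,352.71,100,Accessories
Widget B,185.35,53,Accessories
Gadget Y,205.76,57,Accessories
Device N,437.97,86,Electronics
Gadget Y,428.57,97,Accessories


Computing average price:
Values: [480.32, 352.71, 185.35, 205.76, 437.97, 428.57]
Sum = 2090.68
Count = 6
Average = 2090.68/6 ≈ 348.45 (rounded to 2 decimal places)

348.45


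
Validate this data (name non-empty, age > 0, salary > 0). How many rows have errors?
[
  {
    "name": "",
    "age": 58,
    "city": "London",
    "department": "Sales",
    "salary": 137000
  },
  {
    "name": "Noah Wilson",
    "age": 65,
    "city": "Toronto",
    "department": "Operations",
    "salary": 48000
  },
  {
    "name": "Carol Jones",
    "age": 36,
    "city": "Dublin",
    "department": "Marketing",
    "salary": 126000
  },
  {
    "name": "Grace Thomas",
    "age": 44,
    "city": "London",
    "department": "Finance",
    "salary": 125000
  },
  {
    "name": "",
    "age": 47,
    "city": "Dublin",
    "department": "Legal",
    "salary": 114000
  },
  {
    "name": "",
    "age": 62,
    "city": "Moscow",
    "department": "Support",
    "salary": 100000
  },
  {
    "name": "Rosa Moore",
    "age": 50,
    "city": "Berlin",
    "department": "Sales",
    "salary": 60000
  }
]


Validating 7 records:
Rules: name non-empty, age > 0, salary > 0

  Row 1 (???): empty name
  Row 2 (Noah Wilson): OK
  Row 3 (Carol Jones): OK
  Row 4 (Grace Thomas): OK
  Row 5 (???): empty name
  Row 6 (???): empty name
  Row 7 (Rosa Moore): OK

Total errors: 3

3 errors


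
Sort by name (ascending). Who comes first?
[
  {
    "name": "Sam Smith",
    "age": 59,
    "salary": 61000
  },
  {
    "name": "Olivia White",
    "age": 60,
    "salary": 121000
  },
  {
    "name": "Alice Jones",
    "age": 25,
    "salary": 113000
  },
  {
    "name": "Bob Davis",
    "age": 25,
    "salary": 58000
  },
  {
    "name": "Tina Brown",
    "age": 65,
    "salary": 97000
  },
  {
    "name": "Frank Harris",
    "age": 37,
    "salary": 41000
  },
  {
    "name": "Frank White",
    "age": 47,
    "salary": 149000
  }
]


Sort by: name (ascending)

Sorted order:
  1. Alice Jones (name = Alice Jones)
  2. Bob Davis (name = Bob Davis)
  3. Frank Harris (name = Frank Harris)
  4. Frank White (name = Frank White)
  5. Olivia White (name = Olivia White)
  6. Sam Smith (name = Sam Smith)
  7. Tina Brown (name = Tina Brown)

First: Alice Jones

Alice Jones


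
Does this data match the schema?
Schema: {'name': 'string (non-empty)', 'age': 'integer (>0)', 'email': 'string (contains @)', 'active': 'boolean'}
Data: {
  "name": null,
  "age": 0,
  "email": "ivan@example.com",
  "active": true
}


Validating each field against schema:
  name: FAIL (null is not a string)
  age: FAIL (0 is not > 0)
  email: OK (string with @)
  active: OK (boolean)

Result: INVALID (2 errors: name, age)

INVALID (2 errors: name, age)


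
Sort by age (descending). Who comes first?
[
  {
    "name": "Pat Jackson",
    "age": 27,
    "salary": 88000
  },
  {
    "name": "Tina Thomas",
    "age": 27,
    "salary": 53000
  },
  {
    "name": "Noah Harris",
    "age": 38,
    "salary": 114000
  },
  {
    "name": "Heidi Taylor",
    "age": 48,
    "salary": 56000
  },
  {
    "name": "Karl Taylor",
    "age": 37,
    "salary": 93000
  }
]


Sort by: age (descending)

Sorted order:
  1. Heidi Taylor (age = 48)
  2. Noah Harris (age = 38)
  3. Karl Taylor (age = 37)
  4. Pat Jackson (age = 27)
  5. Tina Thomas (age = 27)

First: Heidi Taylor

Heidi Taylor


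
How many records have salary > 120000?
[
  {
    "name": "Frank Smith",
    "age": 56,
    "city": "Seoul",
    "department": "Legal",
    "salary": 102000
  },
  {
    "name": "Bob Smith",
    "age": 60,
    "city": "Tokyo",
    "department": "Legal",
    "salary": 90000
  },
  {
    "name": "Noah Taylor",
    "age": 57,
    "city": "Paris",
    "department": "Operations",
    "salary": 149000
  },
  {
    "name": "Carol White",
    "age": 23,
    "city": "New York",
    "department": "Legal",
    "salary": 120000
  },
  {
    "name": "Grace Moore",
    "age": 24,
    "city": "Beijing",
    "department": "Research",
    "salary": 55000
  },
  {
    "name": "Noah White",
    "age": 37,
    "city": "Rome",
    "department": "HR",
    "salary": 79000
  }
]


Data: 6 records
Condition: salary > 120000

Checking each record:
  Frank Smith: 102000
  Bob Smith: 90000
  Noah Taylor: 149000 MATCH
  Carol White: 120000
  Grace Moore: 55000
  Noah White: 79000

Count: 1

1


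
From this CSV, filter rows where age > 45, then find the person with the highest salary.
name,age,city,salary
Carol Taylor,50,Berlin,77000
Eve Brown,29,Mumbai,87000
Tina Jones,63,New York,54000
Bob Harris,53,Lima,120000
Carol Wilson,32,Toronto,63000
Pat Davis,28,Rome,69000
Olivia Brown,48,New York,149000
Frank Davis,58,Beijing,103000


Filter: age > 45
Sort by: salary (descending)

Filtered records (5):
  Olivia Brown, age 48, salary $149000
  Bob Harris, age 53, salary $120000
  Frank Davis, age 58, salary $103000
  Carol Taylor, age 50, salary $77000
  Tina Jones, age 63, salary $54000

Highest salary: Olivia Brown ($149000)

Olivia Brown


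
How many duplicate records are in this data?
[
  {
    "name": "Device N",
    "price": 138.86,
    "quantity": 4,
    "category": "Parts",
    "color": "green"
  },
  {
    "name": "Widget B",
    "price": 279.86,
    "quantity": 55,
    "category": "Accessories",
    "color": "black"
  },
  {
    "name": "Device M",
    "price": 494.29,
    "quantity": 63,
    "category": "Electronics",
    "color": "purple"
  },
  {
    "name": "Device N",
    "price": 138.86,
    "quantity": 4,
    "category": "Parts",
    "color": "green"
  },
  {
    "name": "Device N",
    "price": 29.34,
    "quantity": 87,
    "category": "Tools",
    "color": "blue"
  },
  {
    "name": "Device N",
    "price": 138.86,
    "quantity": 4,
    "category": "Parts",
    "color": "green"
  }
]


Checking 6 records for duplicates:

  Row 1: Device N ($138.86, qty 4)
  Row 2: Widget B ($279.86, qty 55)
  Row 3: Device M ($494.29, qty 63)
  Row 4: Device N ($138.86, qty 4) <-- DUPLICATE
  Row 5: Device N ($29.34, qty 87)
  Row 6: Device N ($138.86, qty 4) <-- DUPLICATE

Duplicates found: 2
Unique records: 4

2 duplicates, 4 unique


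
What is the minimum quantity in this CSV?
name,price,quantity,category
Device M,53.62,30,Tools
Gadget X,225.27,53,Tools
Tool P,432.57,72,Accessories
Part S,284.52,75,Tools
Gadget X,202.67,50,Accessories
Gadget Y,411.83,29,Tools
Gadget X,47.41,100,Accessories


Computing minimum quantity:
Values: [30, 53, 72, 75, 50, 29, 100]
Min = 29

29


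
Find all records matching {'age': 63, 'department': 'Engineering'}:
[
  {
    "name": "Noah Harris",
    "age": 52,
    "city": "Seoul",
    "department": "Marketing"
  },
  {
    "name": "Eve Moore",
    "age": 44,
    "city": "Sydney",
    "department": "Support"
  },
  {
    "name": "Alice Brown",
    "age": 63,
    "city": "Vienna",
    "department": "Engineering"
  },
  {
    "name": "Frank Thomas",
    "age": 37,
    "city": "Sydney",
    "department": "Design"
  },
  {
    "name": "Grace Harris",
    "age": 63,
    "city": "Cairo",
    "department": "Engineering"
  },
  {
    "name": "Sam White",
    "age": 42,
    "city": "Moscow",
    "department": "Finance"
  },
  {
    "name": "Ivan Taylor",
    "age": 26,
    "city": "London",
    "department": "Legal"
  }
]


Search criteria: {'age': 63, 'department': 'Engineering'}

Checking 7 records:
  Noah Harris: {age: 52, department: Marketing}
  Eve Moore: {age: 44, department: Support}
  Alice Brown: {age: 63, department: Engineering} <-- MATCH
  Frank Thomas: {age: 37, department: Design}
  Grace Harris: {age: 63, department: Engineering} <-- MATCH
  Sam White: {age: 42, department: Finance}
  Ivan Taylor: {age: 26, department: Legal}

Matches: ["Alice Brown", "Grace Harris"]

["Alice Brown", "Grace Harris"]


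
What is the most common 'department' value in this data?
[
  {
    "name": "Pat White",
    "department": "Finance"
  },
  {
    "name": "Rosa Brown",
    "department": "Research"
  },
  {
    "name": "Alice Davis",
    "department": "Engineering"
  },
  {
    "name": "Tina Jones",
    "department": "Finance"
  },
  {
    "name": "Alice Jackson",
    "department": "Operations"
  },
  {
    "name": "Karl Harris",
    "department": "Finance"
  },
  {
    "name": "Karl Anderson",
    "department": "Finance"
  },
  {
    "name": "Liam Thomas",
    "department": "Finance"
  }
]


Counting 'department' values across 8 records:

  Finance: 5 #####
  Research: 1 #
  Engineering: 1 #
  Operations: 1 #

Most common: Finance (5 times)

Finance (5 times)


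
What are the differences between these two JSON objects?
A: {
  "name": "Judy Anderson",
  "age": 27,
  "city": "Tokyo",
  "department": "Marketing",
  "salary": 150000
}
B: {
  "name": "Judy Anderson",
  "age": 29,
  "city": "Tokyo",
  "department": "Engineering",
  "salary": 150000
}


Comparing each field (in key order):
  name: same
  age: DIFFERENT
  city: same
  department: DIFFERENT
  salary: same
Differences:
  age: 27 -> 29
  department: Marketing -> Engineering

2 field(s) changed

2 changes: age, department


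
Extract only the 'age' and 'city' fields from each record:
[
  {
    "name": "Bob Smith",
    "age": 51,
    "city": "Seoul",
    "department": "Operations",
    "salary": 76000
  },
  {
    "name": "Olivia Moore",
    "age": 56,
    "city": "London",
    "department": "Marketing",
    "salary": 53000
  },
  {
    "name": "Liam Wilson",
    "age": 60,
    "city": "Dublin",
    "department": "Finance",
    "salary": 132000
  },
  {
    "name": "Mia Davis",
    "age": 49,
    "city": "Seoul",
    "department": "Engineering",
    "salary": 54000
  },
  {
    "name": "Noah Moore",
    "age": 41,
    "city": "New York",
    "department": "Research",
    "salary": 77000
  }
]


Original: 5 records with fields: name, age, city, department, salary
Keep: ['age', 'city']
Drop: ['name', 'department', 'salary']
Result: 5 records, 2 fields each

[
  {
    "age": 51,
    "city": "Seoul"
  },
  {
    "age": 56,
    "city": "London"
  },
  {
    "age": 60,
    "city": "Dublin"
  },
  {
    "age": 49,
    "city": "Seoul"
  },
  {
    "age": 41,
    "city": "New York"
  }
]


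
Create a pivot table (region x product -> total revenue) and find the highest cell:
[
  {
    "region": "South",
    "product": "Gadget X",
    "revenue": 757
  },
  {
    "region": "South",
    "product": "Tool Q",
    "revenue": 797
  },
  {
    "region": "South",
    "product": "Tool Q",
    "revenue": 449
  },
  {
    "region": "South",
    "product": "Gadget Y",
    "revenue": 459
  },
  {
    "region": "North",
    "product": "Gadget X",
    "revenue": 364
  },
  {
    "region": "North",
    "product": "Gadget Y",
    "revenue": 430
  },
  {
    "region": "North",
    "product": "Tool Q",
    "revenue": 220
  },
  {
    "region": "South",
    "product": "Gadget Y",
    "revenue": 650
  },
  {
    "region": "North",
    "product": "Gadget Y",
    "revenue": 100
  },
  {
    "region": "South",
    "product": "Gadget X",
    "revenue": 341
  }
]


Pivot: region (rows) x product (columns) -> total revenue

     Gadget X      Gadget Y      Tool Q      
North          364           530           220  
South         1098          1109          1246  

Highest: South / Tool Q = $1246

South / Tool Q = $1246


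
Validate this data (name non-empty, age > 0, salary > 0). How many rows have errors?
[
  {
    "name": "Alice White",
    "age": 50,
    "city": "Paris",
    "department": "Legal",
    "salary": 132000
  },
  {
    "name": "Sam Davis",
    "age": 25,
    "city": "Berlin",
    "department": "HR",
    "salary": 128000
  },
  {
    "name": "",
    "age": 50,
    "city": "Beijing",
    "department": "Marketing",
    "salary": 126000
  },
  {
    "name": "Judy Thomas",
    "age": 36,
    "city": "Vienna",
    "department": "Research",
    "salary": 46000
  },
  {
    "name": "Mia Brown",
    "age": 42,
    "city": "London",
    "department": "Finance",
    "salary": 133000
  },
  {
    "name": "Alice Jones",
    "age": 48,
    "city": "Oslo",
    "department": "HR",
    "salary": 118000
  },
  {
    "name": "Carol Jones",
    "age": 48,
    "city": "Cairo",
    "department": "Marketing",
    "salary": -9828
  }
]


Validating 7 records:
Rules: name non-empty, age > 0, salary > 0

  Row 1 (Alice White): OK
  Row 2 (Sam Davis): OK
  Row 3 (???): empty name
  Row 4 (Judy Thomas): OK
  Row 5 (Mia Brown): OK
  Row 6 (Alice Jones): OK
  Row 7 (Carol Jones): negative salary: -9828

Total errors: 2

2 errors


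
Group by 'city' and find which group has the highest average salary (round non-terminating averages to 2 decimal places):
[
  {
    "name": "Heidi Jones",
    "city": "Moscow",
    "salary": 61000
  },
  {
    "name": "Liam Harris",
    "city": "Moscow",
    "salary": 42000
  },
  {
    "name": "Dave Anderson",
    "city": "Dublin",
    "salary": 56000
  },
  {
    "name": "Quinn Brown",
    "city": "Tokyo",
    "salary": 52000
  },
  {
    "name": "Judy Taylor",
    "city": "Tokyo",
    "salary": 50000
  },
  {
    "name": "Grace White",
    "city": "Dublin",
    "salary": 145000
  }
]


Group by: city

Groups:
  Dublin: 2 people, avg salary = 201000/2 = $100500
  Moscow: 2 people, avg salary = 103000/2 = $51500
  Tokyo: 2 people, avg salary = 102000/2 = $51000

Highest average salary: Dublin ($100500)

Dublin ($100500)


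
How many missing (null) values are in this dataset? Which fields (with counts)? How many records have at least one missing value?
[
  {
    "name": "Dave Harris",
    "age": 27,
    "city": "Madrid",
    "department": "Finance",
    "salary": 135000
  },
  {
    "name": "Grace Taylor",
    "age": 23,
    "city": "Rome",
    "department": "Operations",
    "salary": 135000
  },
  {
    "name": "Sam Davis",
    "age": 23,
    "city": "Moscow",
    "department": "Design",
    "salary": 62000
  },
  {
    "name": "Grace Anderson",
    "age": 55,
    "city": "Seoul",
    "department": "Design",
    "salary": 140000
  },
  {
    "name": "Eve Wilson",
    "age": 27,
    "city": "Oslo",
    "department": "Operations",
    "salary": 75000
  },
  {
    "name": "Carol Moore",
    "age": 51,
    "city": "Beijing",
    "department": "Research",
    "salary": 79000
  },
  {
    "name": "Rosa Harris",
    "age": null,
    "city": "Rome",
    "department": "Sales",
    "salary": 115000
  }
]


Checking for missing (null) values in 7 records:

  Dave Harris: complete
  Grace Taylor: complete
  Sam Davis: complete
  Grace Anderson: complete
  Eve Wilson: complete
  Carol Moore: complete
  Rosa Harris: age

Per field:
  name: 0 missing
  age: 1 missing
  city: 0 missing
  department: 0 missing
  salary: 0 missing

Total missing values: 1
Records with any missing: 1

1 missing values (age: 1); 1 incomplete records


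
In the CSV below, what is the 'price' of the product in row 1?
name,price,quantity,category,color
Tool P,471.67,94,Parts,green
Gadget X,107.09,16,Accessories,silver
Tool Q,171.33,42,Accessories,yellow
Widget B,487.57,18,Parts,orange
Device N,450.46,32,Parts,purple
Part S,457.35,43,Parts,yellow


Query: Row 1 ('Tool P'), column 'price'
Value: 471.67

471.67


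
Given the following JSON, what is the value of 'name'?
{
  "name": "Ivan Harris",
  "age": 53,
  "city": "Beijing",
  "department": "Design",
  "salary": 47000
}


Looking up field 'name'
Value: Ivan Harris

Ivan Harris


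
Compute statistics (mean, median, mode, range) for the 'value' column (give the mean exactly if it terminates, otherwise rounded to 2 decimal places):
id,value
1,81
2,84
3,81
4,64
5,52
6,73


Data: [81, 84, 81, 64, 52, 73]
Count: 6
Sum: 435
Mean: 435/6 = 72.5
Sorted: [52, 64, 73, 81, 81, 84]
Median: 77.0
Mode: 81 (2 times)
Range: 84 - 52 = 32
Min: 52, Max: 84

mean=72.5, median=77.0, mode=81, range=32


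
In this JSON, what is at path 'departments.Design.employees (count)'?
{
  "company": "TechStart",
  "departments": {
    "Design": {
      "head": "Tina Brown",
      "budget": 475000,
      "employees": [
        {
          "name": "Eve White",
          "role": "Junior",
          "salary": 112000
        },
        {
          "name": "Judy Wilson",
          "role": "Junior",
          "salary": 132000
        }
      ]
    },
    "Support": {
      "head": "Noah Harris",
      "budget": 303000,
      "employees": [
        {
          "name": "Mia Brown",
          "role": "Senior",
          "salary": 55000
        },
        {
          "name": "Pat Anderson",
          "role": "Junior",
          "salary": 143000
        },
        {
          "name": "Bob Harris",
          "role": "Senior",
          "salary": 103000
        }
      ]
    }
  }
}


Path: departments.Design.employees (count)

Navigate:
  -> departments
  -> Design
  -> employees (array, length 2)

2


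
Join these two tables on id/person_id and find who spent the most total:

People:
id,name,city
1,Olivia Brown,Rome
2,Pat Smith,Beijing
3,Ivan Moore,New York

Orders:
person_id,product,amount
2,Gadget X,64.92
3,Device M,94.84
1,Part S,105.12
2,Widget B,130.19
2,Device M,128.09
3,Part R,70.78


Join on: people.id = orders.person_id

Joined rows:
  Pat Smith (Beijing) bought Gadget X for $64.92
  Ivan Moore (New York) bought Device M for $94.84
  Olivia Brown (Rome) bought Part S for $105.12
  Pat Smith (Beijing) bought Widget B for $130.19
  Pat Smith (Beijing) bought Device M for $128.09
  Ivan Moore (New York) bought Part R for $70.78

Total per person:
  Pat Smith: $323.20
  Ivan Moore: $165.62
  Olivia Brown: $105.12

Top spender: Pat Smith ($323.20)

Pat Smith ($323.20)


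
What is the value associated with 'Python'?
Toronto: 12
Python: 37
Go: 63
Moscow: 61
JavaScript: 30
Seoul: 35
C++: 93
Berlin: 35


Looking up key 'Python'
Value: 37

37


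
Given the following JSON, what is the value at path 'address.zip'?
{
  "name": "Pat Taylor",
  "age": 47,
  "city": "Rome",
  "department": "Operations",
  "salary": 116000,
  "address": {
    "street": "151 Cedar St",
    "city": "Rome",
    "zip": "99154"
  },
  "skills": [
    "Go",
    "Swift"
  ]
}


Query: address.zip
Path: address -> zip
Value: 99154

99154


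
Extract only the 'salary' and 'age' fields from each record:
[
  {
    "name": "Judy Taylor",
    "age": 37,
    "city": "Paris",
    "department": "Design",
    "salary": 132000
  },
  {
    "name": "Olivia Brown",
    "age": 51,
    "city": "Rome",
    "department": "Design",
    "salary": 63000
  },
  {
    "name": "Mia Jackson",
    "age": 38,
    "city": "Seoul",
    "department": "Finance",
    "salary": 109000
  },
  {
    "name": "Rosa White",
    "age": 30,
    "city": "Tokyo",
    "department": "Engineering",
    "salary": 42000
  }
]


Original: 4 records with fields: name, age, city, department, salary
Keep: ['salary', 'age']
Drop: ['name', 'city', 'department']
Result: 4 records, 2 fields each

[
  {
    "salary": 132000,
    "age": 37
  },
  {
    "salary": 63000,
    "age": 51
  },
  {
    "salary": 109000,
    "age": 38
  },
  {
    "salary": 42000,
    "age": 30
  }
]


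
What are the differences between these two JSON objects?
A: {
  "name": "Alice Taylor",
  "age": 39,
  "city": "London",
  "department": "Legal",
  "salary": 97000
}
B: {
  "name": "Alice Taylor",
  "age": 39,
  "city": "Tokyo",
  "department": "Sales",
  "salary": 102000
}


Comparing each field (in key order):
  name: same
  age: same
  city: DIFFERENT
  department: DIFFERENT
  salary: DIFFERENT
Differences:
  city: London -> Tokyo
  department: Legal -> Sales
  salary: 97000 -> 102000

3 field(s) changed

3 changes: city, department, salary


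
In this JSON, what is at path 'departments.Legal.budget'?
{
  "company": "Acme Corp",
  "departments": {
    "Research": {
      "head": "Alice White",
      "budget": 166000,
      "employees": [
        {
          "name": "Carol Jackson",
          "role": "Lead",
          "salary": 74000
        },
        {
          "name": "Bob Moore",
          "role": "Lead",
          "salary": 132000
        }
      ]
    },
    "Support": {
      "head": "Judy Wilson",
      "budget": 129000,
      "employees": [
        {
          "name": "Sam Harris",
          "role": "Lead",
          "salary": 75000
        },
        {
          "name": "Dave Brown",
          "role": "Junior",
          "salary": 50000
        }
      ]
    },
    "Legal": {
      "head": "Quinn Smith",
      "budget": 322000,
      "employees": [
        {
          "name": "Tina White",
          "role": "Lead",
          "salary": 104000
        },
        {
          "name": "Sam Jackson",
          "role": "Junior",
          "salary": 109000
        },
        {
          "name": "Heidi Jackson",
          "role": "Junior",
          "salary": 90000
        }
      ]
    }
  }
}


Path: departments.Legal.budget

Navigate:
  -> departments
  -> Legal
  -> budget = 322000

322000


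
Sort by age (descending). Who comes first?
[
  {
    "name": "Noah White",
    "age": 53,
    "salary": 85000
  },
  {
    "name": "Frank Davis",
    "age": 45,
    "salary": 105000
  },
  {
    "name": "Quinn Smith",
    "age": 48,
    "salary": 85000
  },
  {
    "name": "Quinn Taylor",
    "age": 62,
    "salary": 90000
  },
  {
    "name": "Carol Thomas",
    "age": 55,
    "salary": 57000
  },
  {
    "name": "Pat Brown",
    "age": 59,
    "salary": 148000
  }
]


Sort by: age (descending)

Sorted order:
  1. Quinn Taylor (age = 62)
  2. Pat Brown (age = 59)
  3. Carol Thomas (age = 55)
  4. Noah White (age = 53)
  5. Quinn Smith (age = 48)
  6. Frank Davis (age = 45)

First: Quinn Taylor

Quinn Taylor


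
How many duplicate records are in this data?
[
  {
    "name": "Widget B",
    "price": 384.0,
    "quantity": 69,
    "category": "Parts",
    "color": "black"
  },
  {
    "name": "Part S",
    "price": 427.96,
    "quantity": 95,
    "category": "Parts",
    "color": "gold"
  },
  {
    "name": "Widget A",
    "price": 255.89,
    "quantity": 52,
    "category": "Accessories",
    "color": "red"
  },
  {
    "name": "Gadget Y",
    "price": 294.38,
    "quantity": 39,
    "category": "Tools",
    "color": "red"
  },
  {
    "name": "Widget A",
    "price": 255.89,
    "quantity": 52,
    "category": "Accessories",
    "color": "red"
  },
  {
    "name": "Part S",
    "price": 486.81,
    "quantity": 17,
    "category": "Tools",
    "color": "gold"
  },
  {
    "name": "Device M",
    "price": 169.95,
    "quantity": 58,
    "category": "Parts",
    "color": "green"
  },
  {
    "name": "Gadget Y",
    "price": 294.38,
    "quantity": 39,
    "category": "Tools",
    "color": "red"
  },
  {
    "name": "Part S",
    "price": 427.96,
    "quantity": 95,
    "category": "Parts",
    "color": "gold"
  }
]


Checking 9 records for duplicates:

  Row 1: Widget B ($384.0, qty 69)
  Row 2: Part S ($427.96, qty 95)
  Row 3: Widget A ($255.89, qty 52)
  Row 4: Gadget Y ($294.38, qty 39)
  Row 5: Widget A ($255.89, qty 52) <-- DUPLICATE
  Row 6: Part S ($486.81, qty 17)
  Row 7: Device M ($169.95, qty 58)
  Row 8: Gadget Y ($294.38, qty 39) <-- DUPLICATE
  Row 9: Part S ($427.96, qty 95) <-- DUPLICATE

Duplicates found: 3
Unique records: 6

3 duplicates, 6 unique


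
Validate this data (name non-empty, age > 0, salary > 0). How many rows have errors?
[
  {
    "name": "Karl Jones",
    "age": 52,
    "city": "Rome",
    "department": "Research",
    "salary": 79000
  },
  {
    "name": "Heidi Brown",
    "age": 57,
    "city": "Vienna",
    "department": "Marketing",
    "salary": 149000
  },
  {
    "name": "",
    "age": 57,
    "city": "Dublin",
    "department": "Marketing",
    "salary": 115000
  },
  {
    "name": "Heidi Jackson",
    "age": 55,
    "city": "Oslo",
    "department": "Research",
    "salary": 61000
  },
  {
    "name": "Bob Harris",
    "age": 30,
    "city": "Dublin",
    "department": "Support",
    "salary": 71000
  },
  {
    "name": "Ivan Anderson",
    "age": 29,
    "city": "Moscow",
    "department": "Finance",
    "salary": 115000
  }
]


Validating 6 records:
Rules: name non-empty, age > 0, salary > 0

  Row 1 (Karl Jones): OK
  Row 2 (Heidi Brown): OK
  Row 3 (???): empty name
  Row 4 (Heidi Jackson): OK
  Row 5 (Bob Harris): OK
  Row 6 (Ivan Anderson): OK

Total errors: 1

1 errors
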